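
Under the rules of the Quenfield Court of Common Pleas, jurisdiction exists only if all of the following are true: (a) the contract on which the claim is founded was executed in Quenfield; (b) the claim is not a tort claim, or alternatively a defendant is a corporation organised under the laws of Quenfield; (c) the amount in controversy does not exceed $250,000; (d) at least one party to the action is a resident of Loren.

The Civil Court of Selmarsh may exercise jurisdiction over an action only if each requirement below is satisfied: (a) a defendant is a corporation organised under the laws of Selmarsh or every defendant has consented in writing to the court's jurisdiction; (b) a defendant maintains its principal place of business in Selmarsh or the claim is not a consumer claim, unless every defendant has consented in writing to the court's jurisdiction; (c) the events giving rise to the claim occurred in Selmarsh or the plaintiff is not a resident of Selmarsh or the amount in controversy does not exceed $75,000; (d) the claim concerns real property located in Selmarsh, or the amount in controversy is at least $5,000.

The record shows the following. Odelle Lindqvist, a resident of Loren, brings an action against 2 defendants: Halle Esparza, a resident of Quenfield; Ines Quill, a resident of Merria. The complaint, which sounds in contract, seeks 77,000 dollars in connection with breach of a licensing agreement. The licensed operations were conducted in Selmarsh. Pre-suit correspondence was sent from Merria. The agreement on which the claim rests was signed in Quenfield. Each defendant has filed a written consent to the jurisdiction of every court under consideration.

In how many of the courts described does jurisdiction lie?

2

The Quenfield Court of Common Pleas:
  (a) The contract was executed in Quenfield. Met.
  (b) The claim is a contract claim, not a tort claim, so this disjunct is met. Condition met.
  (c) The amount in controversy is USD 77,000, within the 250,000 dollars ceiling. Condition met.
  (d) Odelle Lindqvist resides in Loren. Satisfied.
  → All conditions met; jurisdiction exists.
The Civil Court of Selmarsh:
  (a) Every defendant has filed written consent, so one alternative holds. Satisfied.
  (b) The claim is a contract claim, not a consumer claim, so this disjunct is met. Satisfied.
  (c) The operative events occurred in Selmarsh — that alternative is enough. Satisfied.
  (d) The amount in controversy is 77,000 dollars, which meets the $5,000 floor, so one alternative holds. Satisfied.
  → The court has jurisdiction.
Courts with jurisdiction: the Quenfield Court of Common Pleas, the Civil Court of Selmarsh — 2 in total.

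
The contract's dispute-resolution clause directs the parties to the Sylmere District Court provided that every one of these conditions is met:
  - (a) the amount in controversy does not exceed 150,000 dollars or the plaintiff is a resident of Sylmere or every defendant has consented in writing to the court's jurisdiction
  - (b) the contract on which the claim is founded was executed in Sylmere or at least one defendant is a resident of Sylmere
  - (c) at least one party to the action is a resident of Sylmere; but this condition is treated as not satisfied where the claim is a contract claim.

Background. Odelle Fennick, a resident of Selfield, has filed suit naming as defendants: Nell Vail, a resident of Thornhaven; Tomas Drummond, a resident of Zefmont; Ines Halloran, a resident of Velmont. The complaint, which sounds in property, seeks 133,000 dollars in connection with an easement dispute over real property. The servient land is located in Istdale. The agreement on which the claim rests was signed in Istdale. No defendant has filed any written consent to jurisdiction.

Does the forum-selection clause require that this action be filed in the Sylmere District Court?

No

The Sylmere District Court:
  (a) The amount in controversy is 133,000 dollars, within the $150,000 ceiling — that alternative is enough. Met.
  (b) The contract was executed in Istdale, not Sylmere; no defendant resides in Sylmere (they reside in Thornhaven, Zefmont, Velmont) — every alternative fails. Not met.
  (c) No party resides in Sylmere. Condition not met.
  → Forum clause is not triggered.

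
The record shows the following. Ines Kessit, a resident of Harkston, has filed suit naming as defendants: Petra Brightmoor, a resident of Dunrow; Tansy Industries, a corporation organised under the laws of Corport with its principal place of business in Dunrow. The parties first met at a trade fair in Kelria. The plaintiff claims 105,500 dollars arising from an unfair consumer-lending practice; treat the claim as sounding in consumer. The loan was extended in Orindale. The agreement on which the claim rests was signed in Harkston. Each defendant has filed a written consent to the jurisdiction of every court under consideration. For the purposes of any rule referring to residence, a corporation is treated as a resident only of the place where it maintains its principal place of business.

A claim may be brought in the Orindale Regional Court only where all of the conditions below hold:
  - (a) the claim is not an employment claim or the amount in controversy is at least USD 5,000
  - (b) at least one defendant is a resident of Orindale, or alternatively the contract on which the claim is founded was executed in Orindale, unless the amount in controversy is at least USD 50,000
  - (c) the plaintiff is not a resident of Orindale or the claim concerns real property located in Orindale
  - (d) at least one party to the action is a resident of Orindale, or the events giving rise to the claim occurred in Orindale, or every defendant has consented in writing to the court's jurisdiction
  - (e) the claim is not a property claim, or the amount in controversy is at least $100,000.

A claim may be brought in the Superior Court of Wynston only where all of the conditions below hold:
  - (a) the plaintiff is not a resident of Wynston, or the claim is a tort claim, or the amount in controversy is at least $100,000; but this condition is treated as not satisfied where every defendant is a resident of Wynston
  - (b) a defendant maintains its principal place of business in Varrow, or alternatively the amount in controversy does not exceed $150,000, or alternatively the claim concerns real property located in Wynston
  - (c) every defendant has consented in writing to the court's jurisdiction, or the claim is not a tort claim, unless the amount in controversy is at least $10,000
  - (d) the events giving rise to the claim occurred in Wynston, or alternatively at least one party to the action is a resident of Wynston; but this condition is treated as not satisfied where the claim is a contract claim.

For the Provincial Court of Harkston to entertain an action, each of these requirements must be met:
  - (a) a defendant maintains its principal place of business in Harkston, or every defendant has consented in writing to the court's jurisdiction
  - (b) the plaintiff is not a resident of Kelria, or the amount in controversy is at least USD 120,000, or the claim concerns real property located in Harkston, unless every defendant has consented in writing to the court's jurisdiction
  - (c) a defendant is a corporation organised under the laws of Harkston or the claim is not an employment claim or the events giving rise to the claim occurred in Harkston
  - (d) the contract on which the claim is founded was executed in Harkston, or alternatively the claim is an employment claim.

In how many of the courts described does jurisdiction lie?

The Orindale Regional Court:
  (a) The claim is a consumer claim, not an employment claim — that alternative is enough. Met.
  (b) No defendant resides in Orindale (they reside in Dunrow, Dunrow); the contract was executed in Harkston, not Orindale — none of the alternatives is met. But the amount in controversy is 105,500 dollars, which meets the 50,000 dollars floor, and the 'unless' clause therefore excuses the requirement. Condition met.
  (c) The plaintiff resides in Harkston, which is not Orindale, so this disjunct is met. Condition met.
  (d) The operative events occurred in Orindale, so one alternative holds. Met.
  (e) The claim is a consumer claim, not a property claim, so one alternative holds. Condition met.
  → Every requirement is satisfied — jurisdiction.
The Superior Court of Wynston:
  (a) The plaintiff resides in Harkston, which is not Wynston, so this disjunct is met. The exception is not triggered, since the defendants reside as follows — Petra Brightmoor in Dunrow, Tansy Industries in Dunrow — not all in Wynston. Condition met.
  (b) The amount in controversy is 105,500 dollars, within the $150,000 ceiling — that alternative is enough. Condition met.
  (c) Every defendant has filed written consent, which satisfies one of the alternatives. Condition met.
  (d) The operative events occurred in Orindale, not Wynston; no party resides in Wynston — none of the alternatives is met. Not satisfied.
  → Not every requirement is met — no jurisdiction.
The Provincial Court of Harkston:
  (a) Every defendant has filed written consent — that alternative is enough. Satisfied.
  (b) The plaintiff resides in Harkston, which is not Kelria, so this disjunct is met. Condition met.
  (c) The claim is a consumer claim, not an employment claim, so this disjunct is met. Condition met.
  (d) The contract was executed in Harkston, so this disjunct is met. Satisfied.
  → All conditions met; jurisdiction exists.
Courts with jurisdiction: the Orindale Regional Court, the Provincial Court of Harkston — 2 in total.

2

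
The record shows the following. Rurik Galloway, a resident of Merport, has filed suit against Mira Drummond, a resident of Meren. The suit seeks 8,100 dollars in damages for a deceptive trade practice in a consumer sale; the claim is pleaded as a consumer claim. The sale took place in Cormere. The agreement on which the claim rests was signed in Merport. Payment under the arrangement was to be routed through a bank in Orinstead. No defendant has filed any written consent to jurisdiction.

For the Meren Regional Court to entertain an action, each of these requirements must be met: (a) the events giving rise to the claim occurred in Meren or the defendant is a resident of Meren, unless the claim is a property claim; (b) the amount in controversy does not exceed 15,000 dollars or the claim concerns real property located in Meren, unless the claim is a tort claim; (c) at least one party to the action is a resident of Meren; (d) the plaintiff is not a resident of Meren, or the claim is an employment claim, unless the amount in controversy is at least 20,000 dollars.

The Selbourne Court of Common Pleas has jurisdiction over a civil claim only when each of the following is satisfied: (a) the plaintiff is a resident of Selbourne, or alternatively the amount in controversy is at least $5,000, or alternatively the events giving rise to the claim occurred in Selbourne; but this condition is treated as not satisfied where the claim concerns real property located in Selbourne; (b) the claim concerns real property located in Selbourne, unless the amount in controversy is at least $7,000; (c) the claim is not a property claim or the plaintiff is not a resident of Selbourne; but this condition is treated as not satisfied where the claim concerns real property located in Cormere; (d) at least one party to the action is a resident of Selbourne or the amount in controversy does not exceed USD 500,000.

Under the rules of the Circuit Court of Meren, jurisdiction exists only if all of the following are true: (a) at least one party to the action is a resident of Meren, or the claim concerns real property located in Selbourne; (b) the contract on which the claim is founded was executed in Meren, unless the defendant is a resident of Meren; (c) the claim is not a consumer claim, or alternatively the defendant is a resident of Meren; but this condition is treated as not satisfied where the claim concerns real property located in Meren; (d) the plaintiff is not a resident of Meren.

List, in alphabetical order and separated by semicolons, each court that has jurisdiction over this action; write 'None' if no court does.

The Meren Regional Court:
  (a) The defendant resides in Meren, so one alternative holds. Satisfied.
  (b) The amount in controversy is 8,100 dollars, within the USD 15,000 ceiling, which satisfies one of the alternatives. Satisfied.
  (c) Mira Drummond resides in Meren. Condition met.
  (d) The plaintiff resides in Merport, which is not Meren, so one alternative holds. Met.
  → Jurisdiction lies.
The Selbourne Court of Common Pleas:
  (a) The amount in controversy is 8,100 dollars, which meets the $5,000 floor, which satisfies one of the alternatives. The carve-out does not apply: the claim does not concern real property. Satisfied.
  (b) The claim does not concern real property. But the amount in controversy is $8,100, which meets the 7,000 dollars floor, and the 'unless' clause therefore excuses the requirement. Met.
  (c) The claim is a consumer claim, not a property claim, which satisfies one of the alternatives. The exception is not triggered, since the claim does not concern real property. Condition met.
  (d) The amount in controversy is USD 8,100, within the $500,000 ceiling, so one alternative holds. Satisfied.
  → All conditions met; jurisdiction exists.
The Circuit Court of Meren:
  (a) Mira Drummond resides in Meren, so one alternative holds. Satisfied.
  (b) The contract was executed in Merport, not Meren. However, the defendant resides in Meren, so the 'unless' proviso supplies this condition. Satisfied.
  (c) The defendant resides in Meren — that alternative is enough. The carve-out does not apply: the claim does not concern real property. Condition met.
  (d) The plaintiff resides in Merport, which is not Meren. Condition met.
  → Every requirement is satisfied — jurisdiction.

the Circuit Court of Meren; the Meren Regional Court; the Selbourne Court of Common Pleas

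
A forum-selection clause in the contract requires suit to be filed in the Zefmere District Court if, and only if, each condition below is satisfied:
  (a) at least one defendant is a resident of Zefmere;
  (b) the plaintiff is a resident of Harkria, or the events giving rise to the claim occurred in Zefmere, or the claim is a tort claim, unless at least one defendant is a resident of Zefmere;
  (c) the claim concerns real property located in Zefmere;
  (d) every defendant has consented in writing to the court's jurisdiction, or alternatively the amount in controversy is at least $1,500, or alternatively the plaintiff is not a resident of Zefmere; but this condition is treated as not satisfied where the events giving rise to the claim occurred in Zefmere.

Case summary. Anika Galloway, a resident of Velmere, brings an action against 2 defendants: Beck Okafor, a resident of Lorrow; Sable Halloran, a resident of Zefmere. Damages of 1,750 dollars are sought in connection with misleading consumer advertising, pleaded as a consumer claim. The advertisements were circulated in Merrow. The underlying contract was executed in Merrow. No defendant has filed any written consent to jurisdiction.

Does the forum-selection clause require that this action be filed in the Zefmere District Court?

The Zefmere District Court:
  (a) Sable Halloran resides in Zefmere. Condition met.
  (b) The plaintiff resides in Velmere, not Harkria; the operative events occurred in Merrow, not Zefmere; the claim is a consumer claim, not a tort claim — no alternative holds. But Sable Halloran resides in Zefmere, and the 'unless' clause therefore excuses the requirement. Condition met.
  (c) The claim does not concern real property. Not satisfied.
  (d) The amount in controversy is 1,750 dollars, which meets the USD 1,500 floor — that alternative is enough. The carve-out does not apply: the operative events occurred in Merrow, not Zefmere. Condition met.
  → Forum clause is not triggered.

No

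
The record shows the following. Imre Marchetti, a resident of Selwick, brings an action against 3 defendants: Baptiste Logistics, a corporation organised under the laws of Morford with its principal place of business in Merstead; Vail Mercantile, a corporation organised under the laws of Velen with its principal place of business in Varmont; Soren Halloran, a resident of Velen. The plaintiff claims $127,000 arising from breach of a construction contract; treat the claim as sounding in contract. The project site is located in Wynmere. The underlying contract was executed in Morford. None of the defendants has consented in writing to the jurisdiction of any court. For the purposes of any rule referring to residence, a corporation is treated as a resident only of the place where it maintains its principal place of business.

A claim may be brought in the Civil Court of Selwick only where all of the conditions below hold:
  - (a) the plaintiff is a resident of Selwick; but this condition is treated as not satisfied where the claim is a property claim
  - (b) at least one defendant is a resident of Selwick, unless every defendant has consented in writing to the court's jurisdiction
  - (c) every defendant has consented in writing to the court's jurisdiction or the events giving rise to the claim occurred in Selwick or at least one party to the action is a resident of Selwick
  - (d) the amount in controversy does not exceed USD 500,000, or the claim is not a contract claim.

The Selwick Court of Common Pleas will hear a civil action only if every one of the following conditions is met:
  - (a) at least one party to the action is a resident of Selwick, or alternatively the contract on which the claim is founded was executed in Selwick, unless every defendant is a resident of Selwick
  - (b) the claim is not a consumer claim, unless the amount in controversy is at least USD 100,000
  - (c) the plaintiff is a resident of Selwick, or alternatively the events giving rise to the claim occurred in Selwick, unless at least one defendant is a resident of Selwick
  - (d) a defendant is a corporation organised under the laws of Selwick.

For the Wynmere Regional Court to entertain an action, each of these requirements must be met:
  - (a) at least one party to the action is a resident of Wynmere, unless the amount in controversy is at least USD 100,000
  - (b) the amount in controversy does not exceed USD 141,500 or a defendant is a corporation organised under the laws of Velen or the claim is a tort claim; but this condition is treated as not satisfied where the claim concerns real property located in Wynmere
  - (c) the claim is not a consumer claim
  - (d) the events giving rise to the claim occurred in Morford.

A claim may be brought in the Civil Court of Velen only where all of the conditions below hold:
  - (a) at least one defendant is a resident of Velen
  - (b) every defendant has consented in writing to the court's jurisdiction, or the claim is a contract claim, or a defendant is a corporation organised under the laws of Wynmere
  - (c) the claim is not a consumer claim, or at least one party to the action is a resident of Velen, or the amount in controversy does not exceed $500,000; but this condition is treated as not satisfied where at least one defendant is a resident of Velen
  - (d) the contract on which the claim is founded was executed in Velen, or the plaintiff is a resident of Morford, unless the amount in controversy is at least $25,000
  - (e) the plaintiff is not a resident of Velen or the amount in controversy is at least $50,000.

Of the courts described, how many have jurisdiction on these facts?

0

The Civil Court of Selwick:
  (a) The plaintiff resides in Selwick. And the carve-out is inapplicable — the claim is a contract claim, not a property claim. Condition met.
  (b) No defendant resides in Selwick (they reside in Merstead, Varmont, Velen). Nor does the 'unless' clause help: no such written consent has been filed. Not satisfied.
  (c) Imre Marchetti resides in Selwick — that alternative is enough. Satisfied.
  (d) The amount in controversy is USD 127,000, within the $500,000 ceiling, which satisfies one of the alternatives. Satisfied.
  → The court lacks jurisdiction.
The Selwick Court of Common Pleas:
  (a) Imre Marchetti resides in Selwick, so one alternative holds. Condition met.
  (b) The claim is a contract claim, not a consumer claim. Met.
  (c) The plaintiff resides in Selwick, so one alternative holds. Condition met.
  (d) The corporate defendant(s) are organised in Morford, Velen, not Selwick. Fails.
  → The court lacks jurisdiction.
The Wynmere Regional Court:
  (a) No party resides in Wynmere. However, the amount in controversy is USD 127,000, which meets the 100,000 dollars floor, so the 'unless' proviso supplies this condition. Condition met.
  (b) The amount in controversy is $127,000, within the 141,500 dollars ceiling, which satisfies one of the alternatives. And the carve-out is inapplicable — the claim does not concern real property. Satisfied.
  (c) The claim is a contract claim, not a consumer claim. Condition met.
  (d) The operative events occurred in Wynmere, not Morford. Not met.
  → Not every requirement is met — no jurisdiction.
The Civil Court of Velen:
  (a) Soren Halloran resides in Velen. Satisfied.
  (b) The claim is a contract claim — that alternative is enough. Condition met.
  (c) The claim is a contract claim, not a consumer claim, so one alternative holds. But the carve-out bites: Soren Halloran resides in Velen. Condition not met.
  (d) The contract was executed in Morford, not Velen; the plaintiff resides in Selwick, not Morford — no alternative holds. However, the amount in controversy is 127,000 dollars, which meets the USD 25,000 floor, so the 'unless' proviso supplies this condition. Satisfied.
  (e) The plaintiff resides in Selwick, which is not Velen, which satisfies one of the alternatives. Condition met.
  → At least one condition fails; no jurisdiction.
No court satisfies all of its conditions.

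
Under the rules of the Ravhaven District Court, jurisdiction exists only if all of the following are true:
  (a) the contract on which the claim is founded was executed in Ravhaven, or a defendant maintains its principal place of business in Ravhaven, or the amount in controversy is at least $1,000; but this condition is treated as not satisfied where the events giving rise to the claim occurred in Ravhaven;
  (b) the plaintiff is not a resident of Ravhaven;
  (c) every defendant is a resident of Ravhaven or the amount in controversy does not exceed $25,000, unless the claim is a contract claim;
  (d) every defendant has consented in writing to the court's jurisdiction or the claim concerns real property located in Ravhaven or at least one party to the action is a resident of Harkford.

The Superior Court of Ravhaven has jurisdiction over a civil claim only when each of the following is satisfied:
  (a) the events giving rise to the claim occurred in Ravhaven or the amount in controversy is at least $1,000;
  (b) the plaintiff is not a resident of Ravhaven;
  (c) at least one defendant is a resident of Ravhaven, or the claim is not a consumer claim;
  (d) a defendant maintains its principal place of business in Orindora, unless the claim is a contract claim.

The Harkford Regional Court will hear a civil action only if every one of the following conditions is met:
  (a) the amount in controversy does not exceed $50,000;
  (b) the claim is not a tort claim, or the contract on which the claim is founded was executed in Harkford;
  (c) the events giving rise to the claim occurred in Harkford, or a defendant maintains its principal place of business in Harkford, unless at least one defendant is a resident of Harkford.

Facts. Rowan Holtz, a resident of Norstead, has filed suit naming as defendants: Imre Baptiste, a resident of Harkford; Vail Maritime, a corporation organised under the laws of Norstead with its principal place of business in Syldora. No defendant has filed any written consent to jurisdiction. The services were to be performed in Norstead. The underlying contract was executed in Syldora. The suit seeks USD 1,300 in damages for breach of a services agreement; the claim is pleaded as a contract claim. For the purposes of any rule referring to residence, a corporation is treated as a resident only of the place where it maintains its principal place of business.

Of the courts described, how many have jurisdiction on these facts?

3

The Ravhaven District Court:
  (a) The amount in controversy is USD 1,300, which meets the $1,000 floor, so this disjunct is met. The exception is not triggered, since the operative events occurred in Norstead, not Ravhaven. Satisfied.
  (b) The plaintiff resides in Norstead, which is not Ravhaven. Condition met.
  (c) The amount in controversy is USD 1,300, within the $25,000 ceiling — that alternative is enough. Satisfied.
  (d) Imre Baptiste resides in Harkford — that alternative is enough. Satisfied.
  → The court has jurisdiction.
The Superior Court of Ravhaven:
  (a) The amount in controversy is USD 1,300, which meets the USD 1,000 floor, so this disjunct is met. Condition met.
  (b) The plaintiff resides in Norstead, which is not Ravhaven. Condition met.
  (c) The claim is a contract claim, not a consumer claim, so this disjunct is met. Condition met.
  (d) The corporate defendant(s) have their principal place of business in Syldora, not Orindora. However, the claim is a contract claim, so the 'unless' proviso supplies this condition. Satisfied.
  → Jurisdiction lies.
The Harkford Regional Court:
  (a) The amount in controversy is USD 1,300, within the USD 50,000 ceiling. Met.
  (b) The claim is a contract claim, not a tort claim, so one alternative holds. Met.
  (c) The operative events occurred in Norstead, not Harkford; the corporate defendant(s) have their principal place of business in Syldora, not Harkford — every alternative fails. But Imre Baptiste resides in Harkford, and the 'unless' clause therefore excuses the requirement. Met.
  → All conditions met; jurisdiction exists.
Courts with jurisdiction: the Ravhaven District Court, the Superior Court of Ravhaven, the Harkford Regional Court — 3 in total.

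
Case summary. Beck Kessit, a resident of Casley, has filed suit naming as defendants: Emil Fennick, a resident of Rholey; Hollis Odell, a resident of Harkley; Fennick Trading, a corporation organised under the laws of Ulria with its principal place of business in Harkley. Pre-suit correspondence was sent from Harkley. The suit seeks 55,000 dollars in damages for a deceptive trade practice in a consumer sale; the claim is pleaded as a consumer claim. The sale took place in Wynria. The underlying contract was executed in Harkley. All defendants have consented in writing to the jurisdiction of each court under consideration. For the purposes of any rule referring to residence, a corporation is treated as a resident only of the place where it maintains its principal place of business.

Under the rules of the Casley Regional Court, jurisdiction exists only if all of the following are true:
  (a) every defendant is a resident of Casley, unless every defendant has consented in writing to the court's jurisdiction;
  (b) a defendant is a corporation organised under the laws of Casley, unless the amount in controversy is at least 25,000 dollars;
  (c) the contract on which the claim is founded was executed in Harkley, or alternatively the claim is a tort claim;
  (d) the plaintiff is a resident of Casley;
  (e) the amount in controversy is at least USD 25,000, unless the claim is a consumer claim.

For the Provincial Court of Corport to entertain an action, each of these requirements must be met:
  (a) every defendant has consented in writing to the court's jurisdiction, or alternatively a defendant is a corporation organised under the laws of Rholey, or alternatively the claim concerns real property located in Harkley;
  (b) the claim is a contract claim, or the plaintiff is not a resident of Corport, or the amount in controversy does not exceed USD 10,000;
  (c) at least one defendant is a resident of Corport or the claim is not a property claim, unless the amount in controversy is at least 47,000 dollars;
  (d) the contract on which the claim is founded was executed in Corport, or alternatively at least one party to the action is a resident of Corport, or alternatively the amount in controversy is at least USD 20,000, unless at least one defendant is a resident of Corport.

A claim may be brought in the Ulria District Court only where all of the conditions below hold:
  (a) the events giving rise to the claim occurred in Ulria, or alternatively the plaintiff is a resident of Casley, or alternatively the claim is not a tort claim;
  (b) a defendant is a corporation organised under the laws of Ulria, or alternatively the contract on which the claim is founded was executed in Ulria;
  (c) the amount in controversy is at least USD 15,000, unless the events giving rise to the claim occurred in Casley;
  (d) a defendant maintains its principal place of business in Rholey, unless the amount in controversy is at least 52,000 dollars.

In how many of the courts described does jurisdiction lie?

3

The Casley Regional Court:
  (a) The defendants reside as follows — Emil Fennick in Rholey, Hollis Odell in Harkley, Fennick Trading in Harkley — not all in Casley. However, every defendant has filed written consent, so the 'unless' proviso supplies this condition. Satisfied.
  (b) The corporate defendant(s) are organised in Ulria, not Casley. However, the amount in controversy is 55,000 dollars, which meets the $25,000 floor, so the 'unless' proviso supplies this condition. Met.
  (c) The contract was executed in Harkley, so one alternative holds. Met.
  (d) The plaintiff resides in Casley. Condition met.
  (e) The amount in controversy is USD 55,000, which meets the $25,000 floor. Condition met.
  → All conditions met; jurisdiction exists.
The Provincial Court of Corport:
  (a) Every defendant has filed written consent, so this disjunct is met. Satisfied.
  (b) The plaintiff resides in Casley, which is not Corport, which satisfies one of the alternatives. Met.
  (c) The claim is a consumer claim, not a property claim, so one alternative holds. Satisfied.
  (d) The amount in controversy is $55,000, which meets the 20,000 dollars floor, which satisfies one of the alternatives. Met.
  → The court has jurisdiction.
The Ulria District Court:
  (a) The plaintiff resides in Casley — that alternative is enough. Condition met.
  (b) Fennick Trading is organised under the laws of Ulria — that alternative is enough. Condition met.
  (c) The amount in controversy is $55,000, which meets the 15,000 dollars floor. Condition met.
  (d) The corporate defendant(s) have their principal place of business in Harkley, not Rholey. But the amount in controversy is USD 55,000, which meets the 52,000 dollars floor, and the 'unless' clause therefore excuses the requirement. Met.
  → Jurisdiction lies.
Courts with jurisdiction: the Casley Regional Court, the Provincial Court of Corport, the Ulria District Court — 3 in total.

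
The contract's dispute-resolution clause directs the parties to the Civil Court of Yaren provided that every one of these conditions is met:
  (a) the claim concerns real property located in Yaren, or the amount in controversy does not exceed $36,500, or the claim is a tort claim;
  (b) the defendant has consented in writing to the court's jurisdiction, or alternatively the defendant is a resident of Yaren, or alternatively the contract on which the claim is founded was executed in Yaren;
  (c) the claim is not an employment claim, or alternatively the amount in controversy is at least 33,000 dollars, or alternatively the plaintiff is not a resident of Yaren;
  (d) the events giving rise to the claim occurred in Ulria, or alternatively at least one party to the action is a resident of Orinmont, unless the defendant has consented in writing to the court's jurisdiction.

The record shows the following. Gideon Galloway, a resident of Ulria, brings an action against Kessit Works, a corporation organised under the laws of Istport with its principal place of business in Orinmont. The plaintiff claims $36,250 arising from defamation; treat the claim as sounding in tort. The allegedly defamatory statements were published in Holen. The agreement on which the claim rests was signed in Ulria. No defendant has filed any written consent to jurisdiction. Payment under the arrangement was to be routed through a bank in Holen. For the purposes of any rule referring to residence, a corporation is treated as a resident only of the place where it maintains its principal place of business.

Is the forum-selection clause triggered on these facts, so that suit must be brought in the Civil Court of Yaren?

No

The Civil Court of Yaren:
  (a) The amount in controversy is USD 36,250, within the $36,500 ceiling, so this disjunct is met. Satisfied.
  (b) No such written consent has been filed; the defendant resides in Orinmont, not Yaren; the contract was executed in Ulria, not Yaren — no alternative holds. Not satisfied.
  (c) The claim is a tort claim, not an employment claim, so this disjunct is met. Met.
  (d) Kessit Works resides in Orinmont — that alternative is enough. Met.
  → Forum clause is not triggered.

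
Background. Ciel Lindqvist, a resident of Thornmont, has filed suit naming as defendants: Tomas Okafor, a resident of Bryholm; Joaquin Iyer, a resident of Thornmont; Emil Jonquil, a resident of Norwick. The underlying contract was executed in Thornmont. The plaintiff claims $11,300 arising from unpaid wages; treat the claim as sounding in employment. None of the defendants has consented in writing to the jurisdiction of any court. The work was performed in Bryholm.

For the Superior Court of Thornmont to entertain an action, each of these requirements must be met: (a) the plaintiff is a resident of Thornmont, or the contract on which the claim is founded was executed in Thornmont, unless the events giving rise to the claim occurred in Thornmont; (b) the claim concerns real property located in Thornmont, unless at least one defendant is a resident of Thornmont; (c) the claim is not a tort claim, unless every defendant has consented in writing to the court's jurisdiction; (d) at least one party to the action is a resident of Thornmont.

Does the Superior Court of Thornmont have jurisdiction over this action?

The Superior Court of Thornmont:
  (a) The plaintiff resides in Thornmont — that alternative is enough. Met.
  (b) The claim does not concern real property. But Joaquin Iyer resides in Thornmont, and the 'unless' clause therefore excuses the requirement. Met.
  (c) The claim is an employment claim, not a tort claim. Condition met.
  (d) Ciel Lindqvist resides in Thornmont. Satisfied.
  → Jurisdiction lies.

Yes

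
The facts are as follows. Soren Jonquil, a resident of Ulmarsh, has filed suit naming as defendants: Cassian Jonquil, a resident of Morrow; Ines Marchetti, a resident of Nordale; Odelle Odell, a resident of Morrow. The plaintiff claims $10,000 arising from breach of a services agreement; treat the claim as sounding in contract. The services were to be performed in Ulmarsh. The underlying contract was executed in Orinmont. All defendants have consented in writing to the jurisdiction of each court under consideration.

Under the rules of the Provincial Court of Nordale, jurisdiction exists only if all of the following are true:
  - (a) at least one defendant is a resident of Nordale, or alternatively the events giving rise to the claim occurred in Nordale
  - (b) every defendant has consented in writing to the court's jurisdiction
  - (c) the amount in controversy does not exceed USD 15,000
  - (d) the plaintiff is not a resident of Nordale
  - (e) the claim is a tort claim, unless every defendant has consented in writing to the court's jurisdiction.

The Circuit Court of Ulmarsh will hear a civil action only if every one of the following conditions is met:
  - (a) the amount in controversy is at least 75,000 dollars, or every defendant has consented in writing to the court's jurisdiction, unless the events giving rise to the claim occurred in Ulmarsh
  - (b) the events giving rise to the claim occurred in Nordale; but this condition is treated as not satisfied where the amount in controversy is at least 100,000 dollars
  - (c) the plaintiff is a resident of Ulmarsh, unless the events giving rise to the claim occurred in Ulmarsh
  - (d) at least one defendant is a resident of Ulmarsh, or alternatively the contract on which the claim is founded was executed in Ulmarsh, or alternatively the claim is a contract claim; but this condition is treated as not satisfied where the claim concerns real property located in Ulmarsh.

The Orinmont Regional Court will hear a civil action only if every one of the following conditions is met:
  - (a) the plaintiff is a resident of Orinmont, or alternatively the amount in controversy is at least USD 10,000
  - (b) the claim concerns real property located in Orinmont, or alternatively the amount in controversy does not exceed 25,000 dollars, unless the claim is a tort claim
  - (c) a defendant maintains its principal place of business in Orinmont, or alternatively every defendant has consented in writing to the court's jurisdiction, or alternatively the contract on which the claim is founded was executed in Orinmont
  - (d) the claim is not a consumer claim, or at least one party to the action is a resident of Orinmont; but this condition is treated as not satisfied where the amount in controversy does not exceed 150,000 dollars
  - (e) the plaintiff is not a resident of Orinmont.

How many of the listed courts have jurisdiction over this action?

1

The Provincial Court of Nordale:
  (a) Ines Marchetti resides in Nordale — that alternative is enough. Satisfied.
  (b) Every defendant has filed written consent. Satisfied.
  (c) The amount in controversy is USD 10,000, within the USD 15,000 ceiling. Met.
  (d) The plaintiff resides in Ulmarsh, which is not Nordale. Met.
  (e) The claim is a contract claim, not a tort claim. However, every defendant has filed written consent, so the 'unless' proviso supplies this condition. Met.
  → All conditions met; jurisdiction exists.
The Circuit Court of Ulmarsh:
  (a) Every defendant has filed written consent, so one alternative holds. Satisfied.
  (b) The operative events occurred in Ulmarsh, not Nordale. Not satisfied.
  (c) The plaintiff resides in Ulmarsh. Condition met.
  (d) The claim is a contract claim — that alternative is enough. The exception is not triggered, since the claim does not concern real property. Condition met.
  → Not every requirement is met — no jurisdiction.
The Orinmont Regional Court:
  (a) The amount in controversy is $10,000, which meets the USD 10,000 floor — that alternative is enough. Satisfied.
  (b) The amount in controversy is 10,000 dollars, within the 25,000 dollars ceiling, which satisfies one of the alternatives. Condition met.
  (c) Every defendant has filed written consent, which satisfies one of the alternatives. Satisfied.
  (d) The claim is a contract claim, not a consumer claim, which satisfies one of the alternatives. But the amount in controversy is $10,000, within the 150,000 dollars ceiling, triggering the carve-out and defeating this condition. Not satisfied.
  (e) The plaintiff resides in Ulmarsh, which is not Orinmont. Met.
  → Not every requirement is met — no jurisdiction.
Courts with jurisdiction: the Provincial Court of Nordale — 1 in total.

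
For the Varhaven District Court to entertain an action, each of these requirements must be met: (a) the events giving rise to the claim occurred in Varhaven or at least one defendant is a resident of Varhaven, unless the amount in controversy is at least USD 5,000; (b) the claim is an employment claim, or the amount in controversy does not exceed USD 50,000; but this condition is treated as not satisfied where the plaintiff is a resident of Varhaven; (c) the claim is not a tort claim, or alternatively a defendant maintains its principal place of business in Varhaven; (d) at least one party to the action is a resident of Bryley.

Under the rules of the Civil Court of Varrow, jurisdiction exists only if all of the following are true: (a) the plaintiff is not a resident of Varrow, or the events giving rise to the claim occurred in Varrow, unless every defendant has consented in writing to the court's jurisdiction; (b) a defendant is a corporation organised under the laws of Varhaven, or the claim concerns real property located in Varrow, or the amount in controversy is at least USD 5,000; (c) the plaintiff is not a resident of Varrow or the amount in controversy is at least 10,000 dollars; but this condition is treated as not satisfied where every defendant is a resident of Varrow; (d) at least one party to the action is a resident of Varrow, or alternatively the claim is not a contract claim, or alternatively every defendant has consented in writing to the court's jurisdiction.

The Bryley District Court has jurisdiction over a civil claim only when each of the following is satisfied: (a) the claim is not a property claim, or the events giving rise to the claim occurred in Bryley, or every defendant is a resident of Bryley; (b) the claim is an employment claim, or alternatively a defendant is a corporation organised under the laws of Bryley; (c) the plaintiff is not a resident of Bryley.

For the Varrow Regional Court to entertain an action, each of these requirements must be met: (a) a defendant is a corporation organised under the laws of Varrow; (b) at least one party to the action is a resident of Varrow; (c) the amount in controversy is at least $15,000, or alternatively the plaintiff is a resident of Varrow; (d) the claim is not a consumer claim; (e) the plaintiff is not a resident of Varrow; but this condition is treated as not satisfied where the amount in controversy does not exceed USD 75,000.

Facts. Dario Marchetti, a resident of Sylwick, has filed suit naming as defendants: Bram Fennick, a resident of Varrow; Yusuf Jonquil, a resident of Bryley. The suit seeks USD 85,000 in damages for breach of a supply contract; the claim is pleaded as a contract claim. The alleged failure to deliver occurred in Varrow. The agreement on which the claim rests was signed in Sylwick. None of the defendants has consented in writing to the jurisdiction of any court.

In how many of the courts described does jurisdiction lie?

1

The Varhaven District Court:
  (a) The operative events occurred in Varrow, not Varhaven; no defendant resides in Varhaven (they reside in Varrow, Bryley) — no alternative holds. The proviso rescues it, though: the amount in controversy is $85,000, which meets the $5,000 floor. Satisfied.
  (b) The claim is a contract claim, not an employment claim; the amount in controversy is 85,000 dollars, above the 50,000 dollars ceiling — no alternative holds. Condition not met.
  (c) The claim is a contract claim, not a tort claim, so this disjunct is met. Satisfied.
  (d) Yusuf Jonquil resides in Bryley. Condition met.
  → The court lacks jurisdiction.
The Civil Court of Varrow:
  (a) The plaintiff resides in Sylwick, which is not Varrow, so one alternative holds. Met.
  (b) The amount in controversy is USD 85,000, which meets the $5,000 floor, so this disjunct is met. Met.
  (c) The plaintiff resides in Sylwick, which is not Varrow, so one alternative holds. The carve-out does not apply: the defendants reside as follows — Bram Fennick in Varrow, Yusuf Jonquil in Bryley — not all in Varrow. Satisfied.
  (d) Bram Fennick resides in Varrow, which satisfies one of the alternatives. Met.
  → Every requirement is satisfied — jurisdiction.
The Bryley District Court:
  (a) The claim is a contract claim, not a property claim, which satisfies one of the alternatives. Condition met.
  (b) The claim is a contract claim, not an employment claim; no defendant is a corporation — no alternative holds. Fails.
  (c) The plaintiff resides in Sylwick, which is not Bryley. Condition met.
  → At least one condition fails; no jurisdiction.
The Varrow Regional Court:
  (a) No defendant is a corporation. Fails.
  (b) Bram Fennick resides in Varrow. Condition met.
  (c) The amount in controversy is USD 85,000, which meets the 15,000 dollars floor — that alternative is enough. Satisfied.
  (d) The claim is a contract claim, not a consumer claim. Condition met.
  (e) The plaintiff resides in Sylwick, which is not Varrow. And the carve-out is inapplicable — the amount in controversy is 85,000 dollars, above the $75,000 ceiling. Satisfied.
  → The court lacks jurisdiction.
Courts with jurisdiction: the Civil Court of Varrow — 1 in total.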